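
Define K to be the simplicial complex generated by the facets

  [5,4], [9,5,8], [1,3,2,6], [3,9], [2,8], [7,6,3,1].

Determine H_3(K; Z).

H_3 ≅ 0.

We work with the vertex ordering 1 < 2 < 3 < 4 < 5 < 6 < 7 < 8 < 9. The simplices of K, each written with vertices in increasing order, are:

  0-simplices (9): [1], [2], [3], [4], [5], [6], [7], [8], [9]
  1-simplices (15): [1,2], [1,3], [1,6], [1,7], [2,3], [2,6], [2,8], [3,6], [3,7], [3,9], [4,5], [5,8], [5,9], [6,7], [8,9]
  2-simplices (8): [1,2,3], [1,2,6], [1,3,6], [1,3,7], [1,6,7], [2,3,6], [3,6,7], [5,8,9]
  3-simplices (2): [1,2,3,6], [1,3,6,7]

giving chain groups C_0 ≅ Z^9, C_1 ≅ Z^15, C_2 ≅ Z^8, C_3 ≅ Z^2.

Boundary ∂_1: C_1 → C_0 is given by ∂[p,q] = [q] − [p].
This gives a 9×15 integer matrix of rank 8; reducing to Smith normal form yields diagonal entries (1,1,1,1,1,1,1,1).

∂_2: C_2 → C_1 acts by ∂[p,q,r] = [q,r] − [p,r] + [p,q]. For instance
  ∂[1,6,7] = [6,7] − [1,7] + [1,6],
  ∂[1,3,7] = [3,7] − [1,7] + [1,3].
This gives a 15×8 integer matrix of rank 6; reducing to Smith normal form yields diagonal entries (1,1,1,1,1,1).

The boundary map ∂_3: C_3 → C_2 sends each 3-simplex σ to the alternating sum Σ_i (−1)^i (σ with its i-th vertex removed). For instance
  ∂[1,2,3,6] = [2,3,6] − [1,3,6] + [1,2,6] − [1,2,3],
  ∂[1,3,6,7] = [3,6,7] − [1,6,7] + [1,3,7] − [1,3,6].
The resulting 8×2 matrix has rank 2, and its Smith normal form has invariant factors (1,1).

Now H_k = ker ∂_k / im ∂_{k+1}, so:

  H_3: rank ker ∂_3 − rank ∂_4 = (2 − 2) − 0 = 0, and there is no ∂_4, so H_3 ≅ 0.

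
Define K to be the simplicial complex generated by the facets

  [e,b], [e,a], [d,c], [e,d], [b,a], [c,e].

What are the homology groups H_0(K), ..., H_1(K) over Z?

H_0 = Z,  H_1 = Z^2.

Fix the vertex order a < b < c < d < e and write every simplex with vertices in increasing order. Then dim K = 1 and the simplices of K are:

  0-simplices (5): a, b, c, d, e
  1-simplices (6): ab, ae, be, cd, ce, de

so the chain groups are C_0 ≅ Z^5, C_1 ≅ Z^6.

Boundary ∂_1: C_1 → C_0 sends each edge [p,q] (with p < q) to q − p.
The 5×6 boundary matrix has rank 4 and Smith normal form diag(1,1,1,1).

From H_k ≅ ker(∂_k) / im(∂_{k+1}) we obtain:

  H_0: rank C_0 − rank ∂_1 = 5 − 4 = 1, and the invariant factors of ∂_1 are all 1, so H_0 = Z.
  H_1: rank ker ∂_1 − rank ∂_2 = (6 − 4) − 0 = 2, and there is no ∂_2, so H_1 = Z^2.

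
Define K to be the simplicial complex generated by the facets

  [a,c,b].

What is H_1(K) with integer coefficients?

We work with the vertex ordering a < b < c. The simplices of K, each written with vertices in increasing order, are:

  0-simplices (3): a, b, c
  1-simplices (3): ab, ac, bc
  2-simplices (1): abc

so the chain groups are C_0 ≅ Z^3, C_1 ≅ Z^3, C_2 ≅ Z^1.

The boundary map ∂_1: C_1 → C_0 maps an edge to its endpoints' difference, ∂[p,q] = q − p.
The resulting 3×3 matrix has rank 2, and its Smith normal form has invariant factors (1,1).

Boundary ∂_2: C_2 → C_1 maps a triangle to the signed sum of its edges. For instance
  ∂abc = bc − ac + ab.
This gives a 3×1 integer matrix of rank 1; reducing to Smith normal form yields diagonal entries (1).

Reading off H_k = ker ∂_k / im ∂_{k+1}:

  H_1: rank ker ∂_1 − rank ∂_2 = (3 − 2) − 1 = 0, and the invariant factors of ∂_2 are all 1, so H_1 = 0.

H_1 ≅ 0.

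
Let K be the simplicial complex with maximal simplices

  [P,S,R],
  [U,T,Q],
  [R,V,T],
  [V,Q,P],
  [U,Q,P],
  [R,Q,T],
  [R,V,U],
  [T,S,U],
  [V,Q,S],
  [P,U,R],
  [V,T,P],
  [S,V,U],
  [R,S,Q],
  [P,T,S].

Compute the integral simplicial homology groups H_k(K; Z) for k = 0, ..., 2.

H_0 ≅ Z,  H_1 ≅ Z^2,  H_2 ≅ Z.

Fix the vertex order P < Q < R < S < T < U < V and write every simplex with vertices in increasing order. Then dim K = 2 and the simplices of K are:

  0-simplices (7): P, Q, R, S, T, U, V
  1-simplices (21): PQ, PR, PS, PT, PU, PV, QR, QS, QT, QU, QV, RS, RT, RU, RV, ST, SU, SV, TU, TV, UV
  2-simplices (14): PQU, PQV, PRS, PRU, PST, PTV, QRS, QRT, QSV, QTU, RTV, RUV, STU, SUV

giving chain groups C_0 ≅ Z^7, C_1 ≅ Z^21, C_2 ≅ Z^14.

∂_1: C_1 → C_0 maps an edge to its endpoints' difference, ∂[p,q] = q − p.
This gives a 7×21 integer matrix of rank 6; reducing to Smith normal form yields diagonal entries (1,1,1,1,1,1).

The boundary map ∂_2: C_2 → C_1 acts by ∂[p,q,r] = [q,r] − [p,r] + [p,q]. For instance
  ∂STU = TU − SU + ST,
  ∂PTV = TV − PV + PT.
The 21×14 boundary matrix has rank 13 and Smith normal form diag(1,1,1,1,1,1,1,1,1,1,1,1,1).

Reading off H_k = ker ∂_k / im ∂_{k+1}:

  H_0: rank C_0 − rank ∂_1 = 7 − 6 = 1, and the invariant factors of ∂_1 are all 1, so H_0 = Z.
  H_1: rank ker ∂_1 − rank ∂_2 = (21 − 6) − 13 = 2, and the invariant factors of ∂_2 are all 1, so H_1 = Z^2.
  H_2: rank ker ∂_2 − rank ∂_3 = (14 − 13) − 0 = 1, and there is no ∂_3, so H_2 = Z.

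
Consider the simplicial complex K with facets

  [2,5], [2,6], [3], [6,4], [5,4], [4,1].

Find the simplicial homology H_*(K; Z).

We work with the vertex ordering 1 < 2 < 3 < 4 < 5 < 6. The simplices of K, each written with vertices in increasing order, are:

  0-simplices (6): [1], [2], [3], [4], [5], [6]
  1-simplices (5): [1,4], [2,5], [2,6], [4,5], [4,6]

Hence C_0 ≅ Z^6, C_1 ≅ Z^5.

The boundary map ∂_1: C_1 → C_0 sends each edge [p,q] (with p < q) to q − p. For instance
  ∂[2,5] = [5] − [2].
As a 6×5 matrix over Z this has rank 4, with invariant factors (1,1,1,1).

Now H_k = ker ∂_k / im ∂_{k+1}, so:

  H_0: rank C_0 − rank ∂_1 = 6 − 4 = 2, and the invariant factors of ∂_1 are all 1, so H_0 = Z^2.
  H_1: rank ker ∂_1 − rank ∂_2 = (5 − 4) − 0 = 1, and there is no ∂_2, so H_1 = Z.

H_0 = Z^2,  H_1 = Z.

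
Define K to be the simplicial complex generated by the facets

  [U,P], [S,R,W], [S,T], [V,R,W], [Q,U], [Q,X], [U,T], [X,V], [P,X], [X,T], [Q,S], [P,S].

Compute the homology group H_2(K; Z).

We work with the vertex ordering P < Q < R < S < T < U < V < W < X. The simplices of K, each written with vertices in increasing order, are:

  0-simplices (9): P, Q, R, S, T, U, V, W, X
  1-simplices (15): PS, PU, PX, QS, QU, QX, RS, RV, RW, ST, SW, TU, TX, VW, VX
  2-simplices (2): RSW, RVW

Hence C_0 ≅ Z^9, C_1 ≅ Z^15, C_2 ≅ Z^2.

∂_1: C_1 → C_0 sends each edge [p,q] (with p < q) to q − p.
The resulting 9×15 matrix has rank 8, and its Smith normal form has invariant factors (1,1,1,1,1,1,1,1).

The boundary map ∂_2: C_2 → C_1 acts by ∂[p,q,r] = [q,r] − [p,r] + [p,q]. For instance
  ∂RVW = VW − RW + RV,
  ∂RSW = SW − RW + RS.
This gives a 15×2 integer matrix of rank 2; reducing to Smith normal form yields diagonal entries (1,1).

Now H_k = ker ∂_k / im ∂_{k+1}, so:

  H_2: rank ker ∂_2 − rank ∂_3 = (2 − 2) − 0 = 0, and there is no ∂_3, so H_2 = 0.

H_2 ≅ 0.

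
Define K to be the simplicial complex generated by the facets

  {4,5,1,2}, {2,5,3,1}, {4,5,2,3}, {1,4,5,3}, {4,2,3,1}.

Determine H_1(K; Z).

We work with the vertex ordering 1 < 2 < 3 < 4 < 5. The simplices of K, each written with vertices in increasing order, are:

  0-simplices (5): [1], [2], [3], [4], [5]
  1-simplices (10): [1,2], [1,3], [1,4], [1,5], [2,3], [2,4], [2,5], [3,4], [3,5], [4,5]
  2-simplices (10): [1,2,3], [1,2,4], [1,2,5], [1,3,4], [1,3,5], [1,4,5], [2,3,4], [2,3,5], [2,4,5], [3,4,5]
  3-simplices (5): [1,2,3,4], [1,2,3,5], [1,2,4,5], [1,3,4,5], [2,3,4,5]

giving chain groups C_0 ≅ Z^5, C_1 ≅ Z^10, C_2 ≅ Z^10, C_3 ≅ Z^5.

Boundary ∂_1: C_1 → C_0 maps an edge to its endpoints' difference, ∂[p,q] = q − p. For instance
  ∂[1,2] = [2] − [1].
As a 5×10 matrix over Z this has rank 4, with invariant factors (1,1,1,1).

∂_2: C_2 → C_1 acts by ∂[p,q,r] = [q,r] − [p,r] + [p,q]. For instance
  ∂[3,4,5] = [4,5] − [3,5] + [3,4],
  ∂[1,2,5] = [2,5] − [1,5] + [1,2].
The resulting 10×10 matrix has rank 6, and its Smith normal form has invariant factors (1,1,1,1,1,1).

The boundary map ∂_3: C_3 → C_2 sends each 3-simplex σ to the alternating sum Σ_i (−1)^i (σ with its i-th vertex removed). For instance
  ∂[1,3,4,5] = [3,4,5] − [1,4,5] + [1,3,5] − [1,3,4],
  ∂[1,2,3,4] = [2,3,4] − [1,3,4] + [1,2,4] − [1,2,3].
As a 10×5 matrix over Z this has rank 4, with invariant factors (1,1,1,1).

Computing H_k = (kernel of ∂_k) / (image of ∂_{k+1}):

  H_1: rank ker ∂_1 − rank ∂_2 = (10 − 4) − 6 = 0, and the invariant factors of ∂_2 are all 1, so H_1 = 0.

H_1 = 0.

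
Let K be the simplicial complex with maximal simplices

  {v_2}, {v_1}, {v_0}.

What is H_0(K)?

Order the vertices as v_0 < v_1 < v_2. Listing each simplex with vertices in this order, K has dimension 0 with simplices:

  0-simplices (3): [v_0], [v_1], [v_2]

so the chain groups are C_0 ≅ Z^3.

From H_k ≅ ker(∂_k) / im(∂_{k+1}) we obtain:

  H_0: rank C_0 − rank ∂_1 = 3 − 0 = 3, and there is no ∂_1, so H_0 ≅ Z^3.

H_0 = Z^3.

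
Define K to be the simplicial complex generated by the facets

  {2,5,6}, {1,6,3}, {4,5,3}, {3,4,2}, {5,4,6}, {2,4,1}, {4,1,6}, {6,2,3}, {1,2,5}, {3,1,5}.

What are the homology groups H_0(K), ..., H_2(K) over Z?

H_0 ≅ Z,  H_1 ≅ Z/2Z,  H_2 = 0.

Fix the vertex order 1 < 2 < 3 < 4 < 5 < 6 and write every simplex with vertices in increasing order. Then dim K = 2 and the simplices of K are:

  0-simplices (6): [1], [2], [3], [4], [5], [6]
  1-simplices (15): [1,2], [1,3], [1,4], [1,5], [1,6], [2,3], [2,4], [2,5], [2,6], [3,4], [3,5], [3,6], [4,5], [4,6], [5,6]
  2-simplices (10): [1,2,4], [1,2,5], [1,3,5], [1,3,6], [1,4,6], [2,3,4], [2,3,6], [2,5,6], [3,4,5], [4,5,6]

Hence C_0 ≅ Z^6, C_1 ≅ Z^15, C_2 ≅ Z^10.

∂_1: C_1 → C_0 maps an edge to its endpoints' difference, ∂[p,q] = q − p.
The resulting 6×15 matrix has rank 5, and its Smith normal form has invariant factors (1,1,1,1,1).

∂_2: C_2 → C_1 maps a triangle to the signed sum of its edges. For instance
  ∂[2,3,4] = [3,4] − [2,4] + [2,3],
  ∂[1,4,6] = [4,6] − [1,6] + [1,4].
This gives a 15×10 integer matrix of rank 10; reducing to Smith normal form yields diagonal entries (1,1,1,1,1,1,1,1,1,2).

From H_k ≅ ker(∂_k) / im(∂_{k+1}) we obtain:

  H_0: rank C_0 − rank ∂_1 = 6 − 5 = 1, and the invariant factors of ∂_1 are all 1, so H_0 ≅ Z.
  H_1: rank ker ∂_1 − rank ∂_2 = (15 − 5) − 10 = 0, and ∂_2 has invariant factor 2 > 1, so H_1 ≅ Z/2Z.
  H_2: rank ker ∂_2 − rank ∂_3 = (10 − 10) − 0 = 0, and there is no ∂_3, so H_2 ≅ 0.

(K is a triangulation of the real projective plane RP^2.)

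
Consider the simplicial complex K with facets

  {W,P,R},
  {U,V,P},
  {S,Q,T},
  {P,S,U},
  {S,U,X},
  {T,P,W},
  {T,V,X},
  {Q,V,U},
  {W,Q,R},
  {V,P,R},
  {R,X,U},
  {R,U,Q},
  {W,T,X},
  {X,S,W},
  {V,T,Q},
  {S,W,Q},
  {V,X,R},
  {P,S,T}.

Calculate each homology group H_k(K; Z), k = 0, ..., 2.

We work with the vertex ordering P < Q < R < S < T < U < V < W < X. The simplices of K, each written with vertices in increasing order, are:

  0-simplices (9): P, Q, R, S, T, U, V, W, X
  1-simplices (27): PR, PS, PT, PU, PV, PW, QR, QS, QT, QU, QV, QW, RU, RV, RW, RX, ST, SU, SW, SX, TV, TW, TX, UV, UX, VX, WX
  2-simplices (18): PRV, PRW, PST, PSU, PTW, PUV, QRU, QRW, QST, QSW, QTV, QUV, RUX, RVX, SUX, SWX, TVX, TWX

giving chain groups C_0 ≅ Z^9, C_1 ≅ Z^27, C_2 ≅ Z^18.

Boundary ∂_1: C_1 → C_0 sends each edge [p,q] (with p < q) to q − p. For instance
  ∂UX = X − U.
The 9×27 boundary matrix has rank 8 and Smith normal form diag(1,1,1,1,1,1,1,1).

The boundary map ∂_2: C_2 → C_1 maps a triangle to the signed sum of its edges. For instance
  ∂PST = ST − PT + PS,
  ∂QST = ST − QT + QS.
The 27×18 boundary matrix has rank 18 and Smith normal form diag(1,1,1,1,1,1,1,1,1,1,1,1,1,1,1,1,1,2).

From H_k ≅ ker(∂_k) / im(∂_{k+1}) we obtain:

  H_0: rank C_0 − rank ∂_1 = 9 − 8 = 1, and the invariant factors of ∂_1 are all 1, so H_0 ≅ Z.
  H_1: rank ker ∂_1 − rank ∂_2 = (27 − 8) − 18 = 1, and ∂_2 has invariant factor 2 > 1, so H_1 ≅ Z ⊕ Z/2.
  H_2: rank ker ∂_2 − rank ∂_3 = (18 − 18) − 0 = 0, and there is no ∂_3, so H_2 ≅ 0.

H_0 ≅ Z,  H_1 ≅ Z ⊕ Z/2,  H_2 = 0.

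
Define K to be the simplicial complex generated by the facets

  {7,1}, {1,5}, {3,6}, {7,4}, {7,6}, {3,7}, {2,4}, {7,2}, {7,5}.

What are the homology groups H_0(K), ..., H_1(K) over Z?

Fix the vertex order 1 < 2 < 3 < 4 < 5 < 6 < 7 and write every simplex with vertices in increasing order. Then dim K = 1 and the simplices of K are:

  0-simplices (7): [1], [2], [3], [4], [5], [6], [7]
  1-simplices (9): [1,5], [1,7], [2,4], [2,7], [3,6], [3,7], [4,7], [5,7], [6,7]

so the chain groups are C_0 ≅ Z^7, C_1 ≅ Z^9.

Boundary ∂_1: C_1 → C_0 maps an edge to its endpoints' difference, ∂[p,q] = q − p.
This gives a 7×9 integer matrix of rank 6; reducing to Smith normal form yields diagonal entries (1,1,1,1,1,1).

From H_k ≅ ker(∂_k) / im(∂_{k+1}) we obtain:

  H_0: rank C_0 − rank ∂_1 = 7 − 6 = 1, and the invariant factors of ∂_1 are all 1, so H_0 ≅ Z.
  H_1: rank ker ∂_1 − rank ∂_2 = (9 − 6) − 0 = 3, and there is no ∂_2, so H_1 ≅ Z^3.

As a check, the Euler characteristic is 7 − 9 = -2, which agrees with 1 − 3 = -2.
(K is a triangulation of a wedge of 3 circles.)

H_0 = Z,  H_1 = Z^3.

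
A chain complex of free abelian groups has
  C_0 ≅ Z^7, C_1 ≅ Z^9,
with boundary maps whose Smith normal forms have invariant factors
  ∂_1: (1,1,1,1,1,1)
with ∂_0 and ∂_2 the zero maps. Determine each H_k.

H_0 ≅ Z,  H_1 ≅ Z^3.

H_0: b_0 = 7 − 0 − 6 = 1; torsion from ∂_1 factors > 1: none. So H_0 ≅ Z.
H_1: b_1 = 9 − 6 − 0 = 3; torsion from ∂_2 factors > 1: none. So H_1 ≅ Z^3.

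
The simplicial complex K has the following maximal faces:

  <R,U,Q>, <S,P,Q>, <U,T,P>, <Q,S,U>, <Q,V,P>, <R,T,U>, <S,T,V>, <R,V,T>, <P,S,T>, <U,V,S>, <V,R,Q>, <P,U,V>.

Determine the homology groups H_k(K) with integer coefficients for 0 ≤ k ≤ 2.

H_0 ≅ Z,  H_1 ≅ Z_2,  H_2 = 0.

We work with the vertex ordering P < Q < R < S < T < U < V. The simplices of K, each written with vertices in increasing order, are:

  0-simplices (7): P, Q, R, S, T, U, V
  1-simplices (18): PQ, PS, PT, PU, PV, QR, QS, QU, QV, RT, RU, RV, ST, SU, SV, TU, TV, UV
  2-simplices (12): PQS, PQV, PST, PTU, PUV, QRU, QRV, QSU, RTU, RTV, STV, SUV

Hence C_0 ≅ Z^7, C_1 ≅ Z^18, C_2 ≅ Z^12.

∂_1: C_1 → C_0 maps an edge to its endpoints' difference, ∂[p,q] = q − p.
As a 7×18 matrix over Z this has rank 6, with invariant factors (1,1,1,1,1,1).

Boundary ∂_2: C_2 → C_1 acts by ∂[p,q,r] = [q,r] − [p,r] + [p,q]. For instance
  ∂PQS = QS − PS + PQ,
  ∂QSU = SU − QU + QS.
The 18×12 boundary matrix has rank 12 and Smith normal form diag(1,1,1,1,1,1,1,1,1,1,1,2).

Now H_k = ker ∂_k / im ∂_{k+1}, so:

  H_0: rank C_0 − rank ∂_1 = 7 − 6 = 1, and the invariant factors of ∂_1 are all 1, so H_0 ≅ Z.
  H_1: rank ker ∂_1 − rank ∂_2 = (18 − 6) − 12 = 0, and ∂_2 has invariant factor 2 > 1, so H_1 ≅ Z_2.
  H_2: rank ker ∂_2 − rank ∂_3 = (12 − 12) − 0 = 0, and there is no ∂_3, so H_2 ≅ 0.

As a check, the Euler characteristic is 7 − 18 + 12 = 1, which agrees with 1 − 0 + 0 = 1.
(K is a triangulation of the real projective plane RP^2.)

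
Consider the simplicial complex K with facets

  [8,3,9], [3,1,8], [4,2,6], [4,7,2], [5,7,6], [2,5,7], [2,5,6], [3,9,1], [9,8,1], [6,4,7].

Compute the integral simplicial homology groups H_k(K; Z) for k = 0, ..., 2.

H_0 ≅ Z^2,  H_1 = 0,  H_2 ≅ Z^2.

Fix the vertex order 1 < 2 < 3 < 4 < 5 < 6 < 7 < 8 < 9 and write every simplex with vertices in increasing order. Then dim K = 2 and the simplices of K are:

  0-simplices (9): [1], [2], [3], [4], [5], [6], [7], [8], [9]
  1-simplices (15): [1,3], [1,8], [1,9], [2,4], [2,5], [2,6], [2,7], [3,8], [3,9], [4,6], [4,7], [5,6], [5,7], [6,7], [8,9]
  2-simplices (10): [1,3,8], [1,3,9], [1,8,9], [2,4,6], [2,4,7], [2,5,6], [2,5,7], [3,8,9], [4,6,7], [5,6,7]

so the chain groups are C_0 ≅ Z^9, C_1 ≅ Z^15, C_2 ≅ Z^10.

Boundary ∂_1: C_1 → C_0 maps an edge to its endpoints' difference, ∂[p,q] = q − p. For instance
  ∂[3,9] = [9] − [3].
The 9×15 boundary matrix has rank 7 and Smith normal form diag(1,1,1,1,1,1,1).

The boundary map ∂_2: C_2 → C_1 acts by ∂[p,q,r] = [q,r] − [p,r] + [p,q]. For instance
  ∂[2,5,7] = [5,7] − [2,7] + [2,5],
  ∂[5,6,7] = [6,7] − [5,7] + [5,6].
As a 15×10 matrix over Z this has rank 8, with invariant factors (1,1,1,1,1,1,1,1).

From H_k ≅ ker(∂_k) / im(∂_{k+1}) we obtain:

  H_0: rank C_0 − rank ∂_1 = 9 − 7 = 2, and the invariant factors of ∂_1 are all 1, so H_0 ≅ Z^2.
  H_1: rank ker ∂_1 − rank ∂_2 = (15 − 7) − 8 = 0, and the invariant factors of ∂_2 are all 1, so H_1 ≅ 0.
  H_2: rank ker ∂_2 − rank ∂_3 = (10 − 8) − 0 = 2, and there is no ∂_3, so H_2 ≅ Z^2.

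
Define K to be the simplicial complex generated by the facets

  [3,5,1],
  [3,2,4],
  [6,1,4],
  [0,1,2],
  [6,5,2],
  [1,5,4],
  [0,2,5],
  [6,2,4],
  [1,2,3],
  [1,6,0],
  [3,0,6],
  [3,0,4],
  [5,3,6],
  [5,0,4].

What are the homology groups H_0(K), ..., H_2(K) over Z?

Take the total order 0 < 1 < 2 < 3 < 4 < 5 < 6 on the vertex set. Then K (dimension 2) consists of the simplices:

  0-simplices (7): [0], [1], [2], [3], [4], [5], [6]
  1-simplices (21): [0,1], [0,2], [0,3], [0,4], [0,5], [0,6], [1,2], [1,3], [1,4], [1,5], [1,6], [2,3], [2,4], [2,5], [2,6], [3,4], [3,5], [3,6], [4,5], [4,6], [5,6]
  2-simplices (14): [0,1,2], [0,1,6], [0,2,5], [0,3,4], [0,3,6], [0,4,5], [1,2,3], [1,3,5], [1,4,5], [1,4,6], [2,3,4], [2,4,6], [2,5,6], [3,5,6]

giving chain groups C_0 ≅ Z^7, C_1 ≅ Z^21, C_2 ≅ Z^14.

∂_1: C_1 → C_0 sends each edge [p,q] (with p < q) to q − p. For instance
  ∂[4,5] = [5] − [4].
As a 7×21 matrix over Z this has rank 6, with invariant factors (1,1,1,1,1,1).

The boundary map ∂_2: C_2 → C_1 acts by ∂[p,q,r] = [q,r] − [p,r] + [p,q]. For instance
  ∂[3,5,6] = [5,6] − [3,6] + [3,5],
  ∂[0,1,6] = [1,6] − [0,6] + [0,1].
This gives a 21×14 integer matrix of rank 13; reducing to Smith normal form yields diagonal entries (1,1,1,1,1,1,1,1,1,1,1,1,1).

Now H_k = ker ∂_k / im ∂_{k+1}, so:

  H_0: rank C_0 − rank ∂_1 = 7 − 6 = 1, and the invariant factors of ∂_1 are all 1, so H_0 = Z.
  H_1: rank ker ∂_1 − rank ∂_2 = (21 − 6) − 13 = 2, and the invariant factors of ∂_2 are all 1, so H_1 = Z^2.
  H_2: rank ker ∂_2 − rank ∂_3 = (14 − 13) − 0 = 1, and there is no ∂_3, so H_2 = Z.

H_0 = Z,  H_1 = Z^2,  H_2 = Z.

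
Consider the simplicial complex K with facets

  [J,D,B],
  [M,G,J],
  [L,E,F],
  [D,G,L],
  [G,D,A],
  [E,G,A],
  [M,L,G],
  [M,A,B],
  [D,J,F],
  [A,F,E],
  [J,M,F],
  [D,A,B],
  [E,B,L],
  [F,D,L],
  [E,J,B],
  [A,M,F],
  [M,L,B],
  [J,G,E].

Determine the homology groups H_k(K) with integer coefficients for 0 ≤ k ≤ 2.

We work with the vertex ordering A < B < D < E < F < G < J < L < M. The simplices of K, each written with vertices in increasing order, are:

  0-simplices (9): A, B, D, E, F, G, J, L, M
  1-simplices (27): AB, AD, AE, AF, AG, AM, BD, BE, BJ, BL, BM, DF, DG, DJ, DL, EF, EG, EJ, EL, FJ, FL, FM, GJ, GL, GM, JM, LM
  2-simplices (18): ABD, ABM, ADG, AEF, AEG, AFM, BDJ, BEJ, BEL, BLM, DFJ, DFL, DGL, EFL, EGJ, FJM, GJM, GLM

giving chain groups C_0 ≅ Z^9, C_1 ≅ Z^27, C_2 ≅ Z^18.

Boundary ∂_1: C_1 → C_0 is given by ∂[p,q] = [q] − [p].
As a 9×27 matrix over Z this has rank 8, with invariant factors (1,1,1,1,1,1,1,1).

Boundary ∂_2: C_2 → C_1 maps a triangle to the signed sum of its edges. For instance
  ∂DFL = FL − DL + DF,
  ∂ABD = BD − AD + AB.
As a 27×18 matrix over Z this has rank 17, with invariant factors (1,1,1,1,1,1,1,1,1,1,1,1,1,1,1,1,1).

Computing H_k = (kernel of ∂_k) / (image of ∂_{k+1}):

  H_0: rank C_0 − rank ∂_1 = 9 − 8 = 1, and the invariant factors of ∂_1 are all 1, so H_0 ≅ Z.
  H_1: rank ker ∂_1 − rank ∂_2 = (27 − 8) − 17 = 2, and the invariant factors of ∂_2 are all 1, so H_1 ≅ Z^2.
  H_2: rank ker ∂_2 − rank ∂_3 = (18 − 17) − 0 = 1, and there is no ∂_3, so H_2 ≅ Z.

H_0 ≅ Z,  H_1 ≅ Z^2,  H_2 ≅ Z.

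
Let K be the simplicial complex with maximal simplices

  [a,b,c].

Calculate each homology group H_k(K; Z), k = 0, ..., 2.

H_0 = Z,  H_1 = 0,  H_2 = 0.

Fix the vertex order a < b < c and write every simplex with vertices in increasing order. Then dim K = 2 and the simplices of K are:

  0-simplices (3): a, b, c
  1-simplices (3): ab, ac, bc
  2-simplices (1): abc

Hence C_0 ≅ Z^3, C_1 ≅ Z^3, C_2 ≅ Z^1.

The boundary map ∂_1: C_1 → C_0 maps an edge to its endpoints' difference, ∂[p,q] = q − p. For instance
  ∂ab = b − a.
This gives a 3×3 integer matrix of rank 2; reducing to Smith normal form yields diagonal entries (1,1).

∂_2: C_2 → C_1 maps a triangle to the signed sum of its edges. For instance
  ∂abc = bc − ac + ab.
As a 3×1 matrix over Z this has rank 1, with invariant factors (1).

Reading off H_k = ker ∂_k / im ∂_{k+1}:

  H_0: rank C_0 − rank ∂_1 = 3 − 2 = 1, and the invariant factors of ∂_1 are all 1, so H_0 = Z.
  H_1: rank ker ∂_1 − rank ∂_2 = (3 − 2) − 1 = 0, and the invariant factors of ∂_2 are all 1, so H_1 = 0.
  H_2: rank ker ∂_2 − rank ∂_3 = (1 − 1) − 0 = 0, and there is no ∂_3, so H_2 = 0.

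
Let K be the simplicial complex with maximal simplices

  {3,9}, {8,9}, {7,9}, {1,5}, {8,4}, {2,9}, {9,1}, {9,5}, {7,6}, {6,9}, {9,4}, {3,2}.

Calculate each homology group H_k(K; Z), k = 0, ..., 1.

Take the total order 1 < 2 < 3 < 4 < 5 < 6 < 7 < 8 < 9 on the vertex set. Then K (dimension 1) consists of the simplices:

  0-simplices (9): [1], [2], [3], [4], [5], [6], [7], [8], [9]
  1-simplices (12): [1,5], [1,9], [2,3], [2,9], [3,9], [4,8], [4,9], [5,9], [6,7], [6,9], [7,9], [8,9]

Hence C_0 ≅ Z^9, C_1 ≅ Z^12.

The boundary map ∂_1: C_1 → C_0 maps an edge to its endpoints' difference, ∂[p,q] = q − p. For instance
  ∂[1,9] = [9] − [1].
As a 9×12 matrix over Z this has rank 8, with invariant factors (1,1,1,1,1,1,1,1).

Now H_k = ker ∂_k / im ∂_{k+1}, so:

  H_0: rank C_0 − rank ∂_1 = 9 − 8 = 1, and the invariant factors of ∂_1 are all 1, so H_0 = Z.
  H_1: rank ker ∂_1 − rank ∂_2 = (12 − 8) − 0 = 4, and there is no ∂_2, so H_1 = Z^4.

As a check, the Euler characteristic is 9 − 12 = -3, which agrees with 1 − 4 = -3.

H_0 ≅ Z,  H_1 ≅ Z^4.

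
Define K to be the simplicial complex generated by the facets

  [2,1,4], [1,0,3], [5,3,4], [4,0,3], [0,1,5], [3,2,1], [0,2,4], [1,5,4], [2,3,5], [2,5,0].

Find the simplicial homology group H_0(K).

H_0 ≅ Z.

We work with the vertex ordering 0 < 1 < 2 < 3 < 4 < 5. The simplices of K, each written with vertices in increasing order, are:

  0-simplices (6): [0], [1], [2], [3], [4], [5]
  1-simplices (15): [0,1], [0,2], [0,3], [0,4], [0,5], [1,2], [1,3], [1,4], [1,5], [2,3], [2,4], [2,5], [3,4], [3,5], [4,5]
  2-simplices (10): [0,1,3], [0,1,5], [0,2,4], [0,2,5], [0,3,4], [1,2,3], [1,2,4], [1,4,5], [2,3,5], [3,4,5]

giving chain groups C_0 ≅ Z^6, C_1 ≅ Z^15, C_2 ≅ Z^10.

Boundary ∂_1: C_1 → C_0 sends each edge [p,q] (with p < q) to q − p. For instance
  ∂[2,3] = [3] − [2].
The resulting 6×15 matrix has rank 5, and its Smith normal form has invariant factors (1,1,1,1,1).

The boundary map ∂_2: C_2 → C_1 sends each 2-simplex [p,q,r] to [q,r] − [p,r] + [p,q]. For instance
  ∂[0,1,3] = [1,3] − [0,3] + [0,1],
  ∂[0,3,4] = [3,4] − [0,4] + [0,3].
This gives a 15×10 integer matrix of rank 10; reducing to Smith normal form yields diagonal entries (1,1,1,1,1,1,1,1,1,2).

Reading off H_k = ker ∂_k / im ∂_{k+1}:

  H_0: rank C_0 − rank ∂_1 = 6 − 5 = 1, and the invariant factors of ∂_1 are all 1, so H_0 ≅ Z.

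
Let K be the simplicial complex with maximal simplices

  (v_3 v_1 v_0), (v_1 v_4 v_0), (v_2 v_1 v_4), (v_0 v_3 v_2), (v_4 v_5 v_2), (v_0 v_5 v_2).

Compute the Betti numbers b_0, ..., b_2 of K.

Fix the vertex order v_0 < v_1 < v_2 < v_3 < v_4 < v_5 and write every simplex with vertices in increasing order. Then dim K = 2 and the simplices of K are:

  0-simplices (6): [v_0], [v_1], [v_2], [v_3], [v_4], [v_5]
  1-simplices (12): [v_0,v_1], [v_0,v_2], [v_0,v_3], [v_0,v_4], [v_0,v_5], [v_1,v_2], [v_1,v_3], [v_1,v_4], [v_2,v_3], [v_2,v_4], [v_2,v_5], [v_4,v_5]
  2-simplices (6): [v_0,v_1,v_3], [v_0,v_1,v_4], [v_0,v_2,v_3], [v_0,v_2,v_5], [v_1,v_2,v_4], [v_2,v_4,v_5]

Hence C_0 ≅ Z^6, C_1 ≅ Z^12, C_2 ≅ Z^6.

∂_1: C_1 → C_0 is given by ∂[p,q] = [q] − [p].
As a 6×12 matrix over Z this has rank 5, with invariant factors (1,1,1,1,1).

The boundary map ∂_2: C_2 → C_1 acts by ∂[p,q,r] = [q,r] − [p,r] + [p,q]. For instance
  ∂[v_1,v_2,v_4] = [v_2,v_4] − [v_1,v_4] + [v_1,v_2],
  ∂[v_0,v_1,v_4] = [v_1,v_4] − [v_0,v_4] + [v_0,v_1].
The 12×6 boundary matrix has rank 6 and Smith normal form diag(1,1,1,1,1,1).

Reading off H_k = ker ∂_k / im ∂_{k+1}:

  H_0: rank C_0 − rank ∂_1 = 6 − 5 = 1, and the invariant factors of ∂_1 are all 1, so H_0 = Z.
  H_1: rank ker ∂_1 − rank ∂_2 = (12 − 5) − 6 = 1, and the invariant factors of ∂_2 are all 1, so H_1 = Z.
  H_2: rank ker ∂_2 − rank ∂_3 = (6 − 6) − 0 = 0, and there is no ∂_3, so H_2 = 0.

Hence the Betti numbers are b_0 = 1, b_1 = 1, b_2 = 0.

b_0 = 1, b_1 = 1, b_2 = 0.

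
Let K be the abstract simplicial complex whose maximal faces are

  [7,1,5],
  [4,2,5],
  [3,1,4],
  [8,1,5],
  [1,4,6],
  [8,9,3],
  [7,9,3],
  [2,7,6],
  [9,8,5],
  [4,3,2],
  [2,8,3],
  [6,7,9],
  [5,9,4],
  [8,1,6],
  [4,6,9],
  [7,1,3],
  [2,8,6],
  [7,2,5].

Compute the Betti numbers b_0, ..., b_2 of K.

b_0 = 1, b_1 = 2, b_2 = 1.

Take the total order 1 < 2 < 3 < 4 < 5 < 6 < 7 < 8 < 9 on the vertex set. Then K (dimension 2) consists of the simplices:

  0-simplices (9): [1], [2], [3], [4], [5], [6], [7], [8], [9]
  1-simplices (27): (27 of them)
  2-simplices (18): [1,3,4], [1,3,7], [1,4,6], [1,5,7], [1,5,8], [1,6,8], [2,3,4], [2,3,8], [2,4,5], [2,5,7], [2,6,7], [2,6,8], [3,7,9], [3,8,9], [4,5,9], [4,6,9], [5,8,9], [6,7,9]

Hence C_0 ≅ Z^9, C_1 ≅ Z^27, C_2 ≅ Z^18.

∂_1: C_1 → C_0 maps an edge to its endpoints' difference, ∂[p,q] = q − p. For instance
  ∂[3,7] = [7] − [3].
The 9×27 boundary matrix has rank 8 and Smith normal form diag(1,1,1,1,1,1,1,1).

∂_2: C_2 → C_1 acts by ∂[p,q,r] = [q,r] − [p,r] + [p,q]. For instance
  ∂[2,4,5] = [4,5] − [2,5] + [2,4],
  ∂[2,6,8] = [6,8] − [2,8] + [2,6].
The 27×18 boundary matrix has rank 17 and Smith normal form diag(1,1,1,1,1,1,1,1,1,1,1,1,1,1,1,1,1).

Reading off H_k = ker ∂_k / im ∂_{k+1}:

  H_0: rank C_0 − rank ∂_1 = 9 − 8 = 1, and the invariant factors of ∂_1 are all 1, so H_0 ≅ Z.
  H_1: rank ker ∂_1 − rank ∂_2 = (27 − 8) − 17 = 2, and the invariant factors of ∂_2 are all 1, so H_1 ≅ Z^2.
  H_2: rank ker ∂_2 − rank ∂_3 = (18 − 17) − 0 = 1, and there is no ∂_3, so H_2 ≅ Z.

As a check, the Euler characteristic is 9 − 27 + 18 = 0, which agrees with 1 − 2 + 1 = 0.

Hence the Betti numbers are b_0 = 1, b_1 = 2, b_2 = 1.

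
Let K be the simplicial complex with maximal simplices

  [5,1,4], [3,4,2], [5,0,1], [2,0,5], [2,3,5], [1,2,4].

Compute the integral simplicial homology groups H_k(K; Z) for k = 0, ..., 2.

Order the vertices as 0 < 1 < 2 < 3 < 4 < 5. Listing each simplex with vertices in this order, K has dimension 2 with simplices:

  0-simplices (6): [0], [1], [2], [3], [4], [5]
  1-simplices (12): [0,1], [0,2], [0,5], [1,2], [1,4], [1,5], [2,3], [2,4], [2,5], [3,4], [3,5], [4,5]
  2-simplices (6): [0,1,5], [0,2,5], [1,2,4], [1,4,5], [2,3,4], [2,3,5]

Hence C_0 ≅ Z^6, C_1 ≅ Z^12, C_2 ≅ Z^6.

∂_1: C_1 → C_0 maps an edge to its endpoints' difference, ∂[p,q] = q − p.
As a 6×12 matrix over Z this has rank 5, with invariant factors (1,1,1,1,1).

The boundary map ∂_2: C_2 → C_1 acts by ∂[p,q,r] = [q,r] − [p,r] + [p,q]. For instance
  ∂[0,1,5] = [1,5] − [0,5] + [0,1],
  ∂[1,4,5] = [4,5] − [1,5] + [1,4].
This gives a 12×6 integer matrix of rank 6; reducing to Smith normal form yields diagonal entries (1,1,1,1,1,1).

Reading off H_k = ker ∂_k / im ∂_{k+1}:

  H_0: rank C_0 − rank ∂_1 = 6 − 5 = 1, and the invariant factors of ∂_1 are all 1, so H_0 ≅ Z.
  H_1: rank ker ∂_1 − rank ∂_2 = (12 − 5) − 6 = 1, and the invariant factors of ∂_2 are all 1, so H_1 ≅ Z.
  H_2: rank ker ∂_2 − rank ∂_3 = (6 − 6) − 0 = 0, and there is no ∂_3, so H_2 ≅ 0.

(K is a triangulation of the cylinder S^1 x I.)

H_0 = Z,  H_1 = Z,  H_2 = 0.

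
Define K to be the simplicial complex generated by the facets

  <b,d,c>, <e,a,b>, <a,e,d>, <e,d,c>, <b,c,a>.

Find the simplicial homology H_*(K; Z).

K has 5 vertices, 10 edges, 5 triangles.
rank ∂_0 = 0, rank ∂_1 = 4 ⇒ b_0 = 5 − 0 − 4 = 1; all invariant factors of ∂_1 are 1 so no torsion. So H_0 ≅ Z.
rank ∂_1 = 4, rank ∂_2 = 5 ⇒ b_1 = 10 − 4 − 5 = 1; all invariant factors of ∂_2 are 1 so no torsion. So H_1 ≅ Z.
rank ∂_2 = 5, rank ∂_3 = 0 ⇒ b_2 = 5 − 5 − 0 = 0. So H_2 ≅ 0.

H_0 ≅ Z,  H_1 ≅ Z,  H_2 = 0.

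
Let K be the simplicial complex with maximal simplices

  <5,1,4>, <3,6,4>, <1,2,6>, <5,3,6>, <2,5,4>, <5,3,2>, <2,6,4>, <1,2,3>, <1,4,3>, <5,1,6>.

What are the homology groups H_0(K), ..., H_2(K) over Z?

Fix the vertex order 1 < 2 < 3 < 4 < 5 < 6 and write every simplex with vertices in increasing order. Then dim K = 2 and the simplices of K are:

  0-simplices (6): [1], [2], [3], [4], [5], [6]
  1-simplices (15): [1,2], [1,3], [1,4], [1,5], [1,6], [2,3], [2,4], [2,5], [2,6], [3,4], [3,5], [3,6], [4,5], [4,6], [5,6]
  2-simplices (10): [1,2,3], [1,2,6], [1,3,4], [1,4,5], [1,5,6], [2,3,5], [2,4,5], [2,4,6], [3,4,6], [3,5,6]

so the chain groups are C_0 ≅ Z^6, C_1 ≅ Z^15, C_2 ≅ Z^10.

The boundary map ∂_1: C_1 → C_0 sends each edge [p,q] (with p < q) to q − p.
This gives a 6×15 integer matrix of rank 5; reducing to Smith normal form yields diagonal entries (1,1,1,1,1).

Boundary ∂_2: C_2 → C_1 maps a triangle to the signed sum of its edges. For instance
  ∂[1,4,5] = [4,5] − [1,5] + [1,4],
  ∂[1,3,4] = [3,4] − [1,4] + [1,3].
As a 15×10 matrix over Z this has rank 10, with invariant factors (1,1,1,1,1,1,1,1,1,2).

Now H_k = ker ∂_k / im ∂_{k+1}, so:

  H_0: rank C_0 − rank ∂_1 = 6 − 5 = 1, and the invariant factors of ∂_1 are all 1, so H_0 = Z.
  H_1: rank ker ∂_1 − rank ∂_2 = (15 − 5) − 10 = 0, and ∂_2 has invariant factor 2 > 1, so H_1 = Z/2.
  H_2: rank ker ∂_2 − rank ∂_3 = (10 − 10) − 0 = 0, and there is no ∂_3, so H_2 = 0.

H_0 = Z,  H_1 = Z/2,  H_2 = 0.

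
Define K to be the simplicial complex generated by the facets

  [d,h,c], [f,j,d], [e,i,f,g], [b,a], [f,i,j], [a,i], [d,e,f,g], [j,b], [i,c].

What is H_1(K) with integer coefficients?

We work with the vertex ordering a < b < c < d < e < f < g < h < i < j. The simplices of K, each written with vertices in increasing order, are:

  0-simplices (10): a, b, c, d, e, f, g, h, i, j
  1-simplices (19): ab, ai, bj, cd, ch, ci, de, df, dg, dh, dj, ef, eg, ei, fg, fi, fj, gi, ij
  2-simplices (10): cdh, def, deg, dfg, dfj, efg, efi, egi, fgi, fij
  3-simplices (2): defg, efgi

Hence C_0 ≅ Z^10, C_1 ≅ Z^19, C_2 ≅ Z^10, C_3 ≅ Z^2.

The boundary map ∂_1: C_1 → C_0 sends each edge [p,q] (with p < q) to q − p.
As a 10×19 matrix over Z this has rank 9, with invariant factors (1,1,1,1,1,1,1,1,1).

The boundary map ∂_2: C_2 → C_1 acts by ∂[p,q,r] = [q,r] − [p,r] + [p,q]. For instance
  ∂def = ef − df + de,
  ∂dfj = fj − dj + df.
The resulting 19×10 matrix has rank 8, and its Smith normal form has invariant factors (1,1,1,1,1,1,1,1).

Boundary ∂_3: C_3 → C_2 sends each 3-simplex σ to the alternating sum Σ_i (−1)^i (σ with its i-th vertex removed). For instance
  ∂efgi = fgi − egi + efi − efg,
  ∂defg = efg − dfg + deg − def.
The 10×2 boundary matrix has rank 2 and Smith normal form diag(1,1).

From H_k ≅ ker(∂_k) / im(∂_{k+1}) we obtain:

  H_1: rank ker ∂_1 − rank ∂_2 = (19 − 9) − 8 = 2, and the invariant factors of ∂_2 are all 1, so H_1 = Z^2.

H_1 = Z^2.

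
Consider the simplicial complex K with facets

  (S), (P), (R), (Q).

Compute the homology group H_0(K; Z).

H_0 = Z^4.

Order the vertices as P < Q < R < S. Listing each simplex with vertices in this order, K has dimension 0 with simplices:

  0-simplices (4): P, Q, R, S

giving chain groups C_0 ≅ Z^4.

Computing H_k = (kernel of ∂_k) / (image of ∂_{k+1}):

  H_0: rank C_0 − rank ∂_1 = 4 − 0 = 4, and there is no ∂_1, so H_0 = Z^4.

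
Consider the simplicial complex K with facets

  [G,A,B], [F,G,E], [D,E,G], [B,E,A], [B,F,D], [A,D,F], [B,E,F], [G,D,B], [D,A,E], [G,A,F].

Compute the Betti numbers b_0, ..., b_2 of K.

Fix the vertex order A < B < D < E < F < G and write every simplex with vertices in increasing order. Then dim K = 2 and the simplices of K are:

  0-simplices (6): A, B, D, E, F, G
  1-simplices (15): AB, AD, AE, AF, AG, BD, BE, BF, BG, DE, DF, DG, EF, EG, FG
  2-simplices (10): ABE, ABG, ADE, ADF, AFG, BDF, BDG, BEF, DEG, EFG

giving chain groups C_0 ≅ Z^6, C_1 ≅ Z^15, C_2 ≅ Z^10.

∂_1: C_1 → C_0 is given by ∂[p,q] = [q] − [p]. For instance
  ∂AB = B − A.
This gives a 6×15 integer matrix of rank 5; reducing to Smith normal form yields diagonal entries (1,1,1,1,1).

Boundary ∂_2: C_2 → C_1 acts by ∂[p,q,r] = [q,r] − [p,r] + [p,q]. For instance
  ∂EFG = FG − EG + EF,
  ∂DEG = EG − DG + DE.
The 15×10 boundary matrix has rank 10 and Smith normal form diag(1,1,1,1,1,1,1,1,1,2).

From H_k ≅ ker(∂_k) / im(∂_{k+1}) we obtain:

  H_0: rank C_0 − rank ∂_1 = 6 − 5 = 1, and the invariant factors of ∂_1 are all 1, so H_0 = Z.
  H_1: rank ker ∂_1 − rank ∂_2 = (15 − 5) − 10 = 0, and ∂_2 has invariant factor 2 > 1, so H_1 = Z_2.
  H_2: rank ker ∂_2 − rank ∂_3 = (10 − 10) − 0 = 0, and there is no ∂_3, so H_2 = 0.

As a check, the Euler characteristic is 6 − 15 + 10 = 1, which agrees with 1 − 0 + 0 = 1.
(K is a triangulation of the real projective plane RP^2.)

Hence the Betti numbers are b_0 = 1, b_1 = 0, b_2 = 0.

b_0 = 1, b_1 = 0, b_2 = 0.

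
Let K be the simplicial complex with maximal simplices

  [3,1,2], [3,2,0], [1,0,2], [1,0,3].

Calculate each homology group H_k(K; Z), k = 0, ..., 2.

H_0 ≅ Z,  H_1 = 0,  H_2 ≅ Z.

Fix the vertex order 0 < 1 < 2 < 3 and write every simplex with vertices in increasing order. Then dim K = 2 and the simplices of K are:

  0-simplices (4): [0], [1], [2], [3]
  1-simplices (6): [0,1], [0,2], [0,3], [1,2], [1,3], [2,3]
  2-simplices (4): [0,1,2], [0,1,3], [0,2,3], [1,2,3]

so the chain groups are C_0 ≅ Z^4, C_1 ≅ Z^6, C_2 ≅ Z^4.

Boundary ∂_1: C_1 → C_0 sends each edge [p,q] (with p < q) to q − p. For instance
  ∂[0,1] = [1] − [0].
The 4×6 boundary matrix has rank 3 and Smith normal form diag(1,1,1).

The boundary map ∂_2: C_2 → C_1 maps a triangle to the signed sum of its edges. For instance
  ∂[0,1,2] = [1,2] − [0,2] + [0,1],
  ∂[0,1,3] = [1,3] − [0,3] + [0,1].
The 6×4 boundary matrix has rank 3 and Smith normal form diag(1,1,1).

Reading off H_k = ker ∂_k / im ∂_{k+1}:

  H_0: rank C_0 − rank ∂_1 = 4 − 3 = 1, and the invariant factors of ∂_1 are all 1, so H_0 = Z.
  H_1: rank ker ∂_1 − rank ∂_2 = (6 − 3) − 3 = 0, and the invariant factors of ∂_2 are all 1, so H_1 = 0.
  H_2: rank ker ∂_2 − rank ∂_3 = (4 − 3) − 0 = 1, and there is no ∂_3, so H_2 = Z.

As a check, the Euler characteristic is 4 − 6 + 4 = 2, which agrees with 1 − 0 + 1 = 2.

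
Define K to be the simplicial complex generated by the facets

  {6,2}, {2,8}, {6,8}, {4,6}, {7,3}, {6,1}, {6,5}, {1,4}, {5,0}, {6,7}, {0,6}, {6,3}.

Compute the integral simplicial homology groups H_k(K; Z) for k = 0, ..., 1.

H_0 = Z,  H_1 = Z^4.

Order the vertices as 0 < 1 < 2 < 3 < 4 < 5 < 6 < 7 < 8. Listing each simplex with vertices in this order, K has dimension 1 with simplices:

  0-simplices (9): [0], [1], [2], [3], [4], [5], [6], [7], [8]
  1-simplices (12): [0,5], [0,6], [1,4], [1,6], [2,6], [2,8], [3,6], [3,7], [4,6], [5,6], [6,7], [6,8]

so the chain groups are C_0 ≅ Z^9, C_1 ≅ Z^12.

Boundary ∂_1: C_1 → C_0 maps an edge to its endpoints' difference, ∂[p,q] = q − p. For instance
  ∂[3,6] = [6] − [3].
As a 9×12 matrix over Z this has rank 8, with invariant factors (1,1,1,1,1,1,1,1).

From H_k ≅ ker(∂_k) / im(∂_{k+1}) we obtain:

  H_0: rank C_0 − rank ∂_1 = 9 − 8 = 1, and the invariant factors of ∂_1 are all 1, so H_0 ≅ Z.
  H_1: rank ker ∂_1 − rank ∂_2 = (12 − 8) − 0 = 4, and there is no ∂_2, so H_1 ≅ Z^4.

(K is a triangulation of a wedge of 4 circles.)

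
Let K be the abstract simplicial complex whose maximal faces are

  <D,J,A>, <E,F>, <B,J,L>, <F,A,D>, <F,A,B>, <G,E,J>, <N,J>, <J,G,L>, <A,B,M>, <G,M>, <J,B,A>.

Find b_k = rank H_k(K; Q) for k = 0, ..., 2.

K has 10 vertices, 19 edges, 8 triangles.
rank ∂_0 = 0, rank ∂_1 = 9 ⇒ b_0 = 10 − 0 − 9 = 1; all invariant factors of ∂_1 are 1 so no torsion. So H_0 = Z.
rank ∂_1 = 9, rank ∂_2 = 8 ⇒ b_1 = 19 − 9 − 8 = 2; all invariant factors of ∂_2 are 1 so no torsion. So H_1 = Z^2.
rank ∂_2 = 8, rank ∂_3 = 0 ⇒ b_2 = 8 − 8 − 0 = 0. So H_2 = 0.

b_0 = 1, b_1 = 2, b_2 = 0.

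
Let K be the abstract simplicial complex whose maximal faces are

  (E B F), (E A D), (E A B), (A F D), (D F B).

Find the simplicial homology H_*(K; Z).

K has 5 vertices, 10 edges, 5 triangles.
rank ∂_0 = 0, rank ∂_1 = 4 ⇒ b_0 = 5 − 0 − 4 = 1; all invariant factors of ∂_1 are 1 so no torsion. So H_0 ≅ Z.
rank ∂_1 = 4, rank ∂_2 = 5 ⇒ b_1 = 10 − 4 − 5 = 1; all invariant factors of ∂_2 are 1 so no torsion. So H_1 ≅ Z.
rank ∂_2 = 5, rank ∂_3 = 0 ⇒ b_2 = 5 − 5 − 0 = 0. So H_2 ≅ 0.

H_0 = Z,  H_1 = Z,  H_2 = 0.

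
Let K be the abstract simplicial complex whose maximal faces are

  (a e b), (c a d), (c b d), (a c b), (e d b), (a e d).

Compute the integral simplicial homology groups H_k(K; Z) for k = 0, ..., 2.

Order the vertices as a < b < c < d < e. Listing each simplex with vertices in this order, K has dimension 2 with simplices:

  0-simplices (5): a, b, c, d, e
  1-simplices (9): ab, ac, ad, ae, bc, bd, be, cd, de
  2-simplices (6): abc, abe, acd, ade, bcd, bde

Hence C_0 ≅ Z^5, C_1 ≅ Z^9, C_2 ≅ Z^6.

∂_1: C_1 → C_0 maps an edge to its endpoints' difference, ∂[p,q] = q − p. For instance
  ∂bd = d − b.
This gives a 5×9 integer matrix of rank 4; reducing to Smith normal form yields diagonal entries (1,1,1,1).

∂_2: C_2 → C_1 maps a triangle to the signed sum of its edges. For instance
  ∂abc = bc − ac + ab,
  ∂abe = be − ae + ab.
This gives a 9×6 integer matrix of rank 5; reducing to Smith normal form yields diagonal entries (1,1,1,1,1).

Now H_k = ker ∂_k / im ∂_{k+1}, so:

  H_0: rank C_0 − rank ∂_1 = 5 − 4 = 1, and the invariant factors of ∂_1 are all 1, so H_0 ≅ Z.
  H_1: rank ker ∂_1 − rank ∂_2 = (9 − 4) − 5 = 0, and the invariant factors of ∂_2 are all 1, so H_1 ≅ 0.
  H_2: rank ker ∂_2 − rank ∂_3 = (6 − 5) − 0 = 1, and there is no ∂_3, so H_2 ≅ Z.

(K is a triangulation of the 2-sphere S^2.)

H_0 = Z,  H_1 = 0,  H_2 = Z.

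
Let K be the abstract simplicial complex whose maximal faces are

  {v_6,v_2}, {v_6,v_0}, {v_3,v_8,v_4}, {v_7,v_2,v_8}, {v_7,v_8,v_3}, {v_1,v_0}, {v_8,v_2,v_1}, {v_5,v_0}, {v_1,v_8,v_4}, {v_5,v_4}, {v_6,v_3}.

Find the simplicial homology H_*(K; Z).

H_0 ≅ Z,  H_1 ≅ Z^3,  H_2 = 0.

Fix the vertex order v_0 < v_1 < v_2 < v_3 < v_4 < v_5 < v_6 < v_7 < v_8 and write every simplex with vertices in increasing order. Then dim K = 2 and the simplices of K are:

  0-simplices (9): [v_0], [v_1], [v_2], [v_3], [v_4], [v_5], [v_6], [v_7], [v_8]
  1-simplices (16): (16 of them)
  2-simplices (5): [v_1,v_2,v_8], [v_1,v_4,v_8], [v_2,v_7,v_8], [v_3,v_4,v_8], [v_3,v_7,v_8]

so the chain groups are C_0 ≅ Z^9, C_1 ≅ Z^16, C_2 ≅ Z^5.

∂_1: C_1 → C_0 sends each edge [p,q] (with p < q) to q − p. For instance
  ∂[v_2,v_8] = [v_8] − [v_2].
This gives a 9×16 integer matrix of rank 8; reducing to Smith normal form yields diagonal entries (1,1,1,1,1,1,1,1).

The boundary map ∂_2: C_2 → C_1 maps a triangle to the signed sum of its edges. For instance
  ∂[v_1,v_2,v_8] = [v_2,v_8] − [v_1,v_8] + [v_1,v_2],
  ∂[v_3,v_7,v_8] = [v_7,v_8] − [v_3,v_8] + [v_3,v_7].
This gives a 16×5 integer matrix of rank 5; reducing to Smith normal form yields diagonal entries (1,1,1,1,1).

From H_k ≅ ker(∂_k) / im(∂_{k+1}) we obtain:

  H_0: rank C_0 − rank ∂_1 = 9 − 8 = 1, and the invariant factors of ∂_1 are all 1, so H_0 = Z.
  H_1: rank ker ∂_1 − rank ∂_2 = (16 − 8) − 5 = 3, and the invariant factors of ∂_2 are all 1, so H_1 = Z^3.
  H_2: rank ker ∂_2 − rank ∂_3 = (5 − 5) − 0 = 0, and there is no ∂_3, so H_2 = 0.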